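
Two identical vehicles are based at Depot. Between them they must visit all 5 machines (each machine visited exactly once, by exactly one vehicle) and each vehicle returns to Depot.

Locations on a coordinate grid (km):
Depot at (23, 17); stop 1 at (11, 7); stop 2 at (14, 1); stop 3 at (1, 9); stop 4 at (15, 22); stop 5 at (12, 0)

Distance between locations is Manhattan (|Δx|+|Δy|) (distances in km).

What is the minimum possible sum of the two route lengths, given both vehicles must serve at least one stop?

Minimum combined distance: 104 km.

Check every non-empty split of the stops between the two vehicles; for each half take its own optimal tour:
  {stop 1} + {stop 2, stop 3, stop 4, stop 5}: 44 + 88 = 132
  {stop 2} + {stop 1, stop 3, stop 4, stop 5}: 50 + 88 = 138
  {stop 1, stop 2} + {stop 3, stop 4, stop 5}: 56 + 88 = 144
  {stop 3} + {stop 1, stop 2, stop 4, stop 5}: 60 + 68 = 128
  {stop 1, stop 3} + {stop 2, stop 4, stop 5}: 64 + 66 = 130
  {stop 2, stop 3} + {stop 1, stop 4, stop 5}: 76 + 68 = 144
  … (15 splits in total)
  {stop 4} + {stop 1, stop 2, stop 3, stop 5}: 26 + 78 = 104  ← best
Best: vehicle 1 Depot → stop 4 → Depot = 26; vehicle 2 Depot → stop 2 → stop 5 → stop 1 → stop 3 → Depot = 78; combined 104.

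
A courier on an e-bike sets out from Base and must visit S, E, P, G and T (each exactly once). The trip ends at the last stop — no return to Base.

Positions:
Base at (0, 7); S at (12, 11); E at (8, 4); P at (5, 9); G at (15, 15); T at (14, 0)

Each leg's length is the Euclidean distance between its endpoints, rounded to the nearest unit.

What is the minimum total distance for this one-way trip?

There are 5! = 120 possible orderings.
Base→S→E→P→G→T: 13+8+6+12+15 = 54
Base→S→E→P→T→G: 13+8+6+13+15 = 55
Base→S→E→G→P→T: 13+8+13+12+13 = 59
Base→S→E→G→T→P: 13+8+13+15+13 = 62
Base→S→E→T→P→G: 13+8+7+13+12 = 53
Base→S→E→T→G→P: 13+8+7+15+12 = 55
Base→S→P→E→G→T: 13+7+6+13+15 = 54
Base→S→P→E→T→G: 13+7+6+7+15 = 48
Base→S→P→G→E→T: 13+7+12+13+7 = 52
Base→S→P→G→T→E: 13+7+12+15+7 = 54
Base→S→P→T→E→G: 13+7+13+7+13 = 53
Base→S→P→T→G→E: 13+7+13+15+13 = 61
Base→S→G→E→P→T: 13+5+13+6+13 = 50
Base→S→G→E→T→P: 13+5+13+7+13 = 51
… (106 more)
Base→P→E→T→S→G: 5+6+7+11+5 = 34  ← best
The minimum is 34.
One shortest path: Base → P → E → T → S → G.

34 — the minimum one-way total.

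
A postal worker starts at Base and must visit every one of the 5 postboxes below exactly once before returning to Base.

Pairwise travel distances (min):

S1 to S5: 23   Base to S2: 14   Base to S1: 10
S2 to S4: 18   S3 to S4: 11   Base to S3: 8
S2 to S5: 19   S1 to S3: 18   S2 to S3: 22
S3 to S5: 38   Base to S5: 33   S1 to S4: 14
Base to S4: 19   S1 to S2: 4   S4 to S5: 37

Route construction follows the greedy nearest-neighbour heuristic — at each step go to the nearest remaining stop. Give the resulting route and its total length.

Base → [S3:8 / S1:10 / S2:14 / S4:19 / S5:33] → S3 (8)
S3 → [S4:11 / S1:18 / S2:22 / S5:38] → S4 (11)
S4 → [S1:14 / S2:18 / S5:37] → S1 (14)
S1 → [S2:4 / S5:23] → S2 (4)
S2 → [S5:19] → S5 (19)
Return S5→Base: 33.
Total = 8 + 11 + 14 + 4 + 19 + 33 = 89.

89 min along Base → S3 → S4 → S1 → S2 → S5 → Base.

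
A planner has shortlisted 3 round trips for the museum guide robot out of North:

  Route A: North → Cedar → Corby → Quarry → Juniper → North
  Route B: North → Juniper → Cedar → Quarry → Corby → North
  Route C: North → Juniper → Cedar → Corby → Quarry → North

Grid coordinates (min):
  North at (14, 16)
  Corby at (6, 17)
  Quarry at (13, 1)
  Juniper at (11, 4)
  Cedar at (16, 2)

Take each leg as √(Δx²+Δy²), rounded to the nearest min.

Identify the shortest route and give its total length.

45 min — Route B is the shortest.

Route A: 14 + 18 + 17 + 4 + 12 = 65
Route B: 12 + 5 + 3 + 17 + 8 = 45
Route C: 12 + 5 + 18 + 17 + 15 = 67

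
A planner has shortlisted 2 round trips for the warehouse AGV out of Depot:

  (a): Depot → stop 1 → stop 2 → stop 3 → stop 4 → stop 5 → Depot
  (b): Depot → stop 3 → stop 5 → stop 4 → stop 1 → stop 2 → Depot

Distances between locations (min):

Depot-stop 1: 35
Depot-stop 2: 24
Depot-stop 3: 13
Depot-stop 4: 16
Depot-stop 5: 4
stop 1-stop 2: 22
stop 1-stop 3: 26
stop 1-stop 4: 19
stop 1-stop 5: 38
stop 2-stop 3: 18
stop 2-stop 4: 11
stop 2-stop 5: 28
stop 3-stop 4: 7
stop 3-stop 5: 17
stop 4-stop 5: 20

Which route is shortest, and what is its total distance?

(a): 35 + 22 + 18 + 7 + 20 + 4 = 106
(b): 13 + 17 + 20 + 19 + 22 + 24 = 115

106 min — (a) is the shortest.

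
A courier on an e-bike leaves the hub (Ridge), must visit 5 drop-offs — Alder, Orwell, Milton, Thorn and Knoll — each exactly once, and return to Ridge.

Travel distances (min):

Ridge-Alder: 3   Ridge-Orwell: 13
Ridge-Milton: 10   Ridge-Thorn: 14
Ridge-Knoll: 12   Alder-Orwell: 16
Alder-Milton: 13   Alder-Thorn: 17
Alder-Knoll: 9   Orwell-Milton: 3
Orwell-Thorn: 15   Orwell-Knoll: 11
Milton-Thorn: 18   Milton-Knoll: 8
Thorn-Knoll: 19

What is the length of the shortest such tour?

52 min — the shortest possible round trip.

Ridge→Alder→Orwell→Milton→Thorn→Knoll→Ridge: 3+16+3+18+19+12 = 71
Ridge→Alder→Orwell→Milton→Knoll→Thorn→Ridge: 3+16+3+8+19+14 = 63
Ridge→Alder→Orwell→Thorn→Milton→Knoll→Ridge: 3+16+15+18+8+12 = 72
Ridge→Alder→Orwell→Thorn→Knoll→Milton→Ridge: 3+16+15+19+8+10 = 71
Ridge→Alder→Orwell→Knoll→Milton→Thorn→Ridge: 3+16+11+8+18+14 = 70
Ridge→Alder→Orwell→Knoll→Thorn→Milton→Ridge: 3+16+11+19+18+10 = 77
Ridge→Alder→Milton→Orwell→Thorn→Knoll→Ridge: 3+13+3+15+19+12 = 65
Ridge→Alder→Milton→Orwell→Knoll→Thorn→Ridge: 3+13+3+11+19+14 = 63
Ridge→Alder→Milton→Thorn→Orwell→Knoll→Ridge: 3+13+18+15+11+12 = 72
Ridge→Alder→Milton→Thorn→Knoll→Orwell→Ridge: 3+13+18+19+11+13 = 77
Ridge→Alder→Milton→Knoll→Orwell→Thorn→Ridge: 3+13+8+11+15+14 = 64
Ridge→Alder→Milton→Knoll→Thorn→Orwell→Ridge: 3+13+8+19+15+13 = 71
Ridge→Alder→Thorn→Orwell→Milton→Knoll→Ridge: 3+17+15+3+8+12 = 58
Ridge→Alder→Thorn→Orwell→Knoll→Milton→Ridge: 3+17+15+11+8+10 = 64
… (46 more)
Ridge→Alder→Knoll→Milton→Orwell→Thorn→Ridge: 3+9+8+3+15+14 = 52  ← best
The minimum is 52.
One optimal route: Ridge → Alder → Knoll → Milton → Orwell → Thorn → Ridge (or its reverse).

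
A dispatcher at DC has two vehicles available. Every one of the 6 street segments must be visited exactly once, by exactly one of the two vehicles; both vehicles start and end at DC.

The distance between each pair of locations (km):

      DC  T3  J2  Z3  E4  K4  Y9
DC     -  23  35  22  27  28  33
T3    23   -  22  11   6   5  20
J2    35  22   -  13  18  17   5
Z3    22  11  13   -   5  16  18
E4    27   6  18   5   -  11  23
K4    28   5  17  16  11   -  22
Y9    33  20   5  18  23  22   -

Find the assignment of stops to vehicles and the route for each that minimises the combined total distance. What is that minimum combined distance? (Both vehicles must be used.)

There are 2^5 − 1 = 31 ways to divide the 6 stops into two non-empty groups. For each, the best each vehicle can do is its own shortest tour through its group:
  {T3} + {J2, Z3, E4, K4, Y9}: 46 + 93 = 139
  {J2} + {T3, Z3, E4, K4, Y9}: 70 + 93 = 163
  {T3, J2} + {Z3, E4, K4, Y9}: 80 + 93 = 173
  {Z3} + {T3, J2, E4, K4, Y9}: 44 + 93 = 137
  {T3, Z3} + {J2, E4, K4, Y9}: 56 + 93 = 149
  {J2, Z3} + {T3, E4, K4, Y9}: 70 + 93 = 163
  … (31 splits in total)
Best: vehicle 1 DC → Z3 → DC = 44; vehicle 2 DC → E4 → T3 → K4 → J2 → Y9 → DC = 93; combined 137.

137 km — the smallest possible combined total.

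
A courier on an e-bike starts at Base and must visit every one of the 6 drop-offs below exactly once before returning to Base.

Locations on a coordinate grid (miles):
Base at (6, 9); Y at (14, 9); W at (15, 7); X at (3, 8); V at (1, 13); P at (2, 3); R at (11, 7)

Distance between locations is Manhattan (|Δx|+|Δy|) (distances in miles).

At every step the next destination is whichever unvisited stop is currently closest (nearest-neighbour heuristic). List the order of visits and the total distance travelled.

At Base the remaining stops are X 4, R 7, Y 8, V 9, P 10, W 11; go to X.
At X the remaining stops are P 6, V 7, R 9, Y 12, W 13; go to P.
At P the remaining stops are V 11, R 13, W 17, Y 18; go to V.
At V the remaining stops are R 16, Y 17, W 20; go to R.
At R the remaining stops are W 4, Y 5; go to W.
At W the remaining stops are Y 3; go to Y.
Return Y→Base: 8.
Total = 4 + 6 + 11 + 16 + 4 + 3 + 8 = 52.

52 miles along Base → X → P → V → R → W → Y → Base.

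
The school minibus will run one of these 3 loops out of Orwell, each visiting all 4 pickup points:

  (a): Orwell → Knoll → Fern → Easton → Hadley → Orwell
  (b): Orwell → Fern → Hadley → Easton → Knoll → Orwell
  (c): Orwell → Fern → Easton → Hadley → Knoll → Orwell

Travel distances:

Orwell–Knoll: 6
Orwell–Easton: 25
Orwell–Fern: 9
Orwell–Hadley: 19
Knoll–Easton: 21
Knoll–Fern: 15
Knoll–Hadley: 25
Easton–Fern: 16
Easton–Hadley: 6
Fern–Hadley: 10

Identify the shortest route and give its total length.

Shortest is (b), total 52.

(a): 6 + 15 + 16 + 6 + 19 = 62
(b): 9 + 10 + 6 + 21 + 6 = 52
(c): 9 + 16 + 6 + 25 + 6 = 62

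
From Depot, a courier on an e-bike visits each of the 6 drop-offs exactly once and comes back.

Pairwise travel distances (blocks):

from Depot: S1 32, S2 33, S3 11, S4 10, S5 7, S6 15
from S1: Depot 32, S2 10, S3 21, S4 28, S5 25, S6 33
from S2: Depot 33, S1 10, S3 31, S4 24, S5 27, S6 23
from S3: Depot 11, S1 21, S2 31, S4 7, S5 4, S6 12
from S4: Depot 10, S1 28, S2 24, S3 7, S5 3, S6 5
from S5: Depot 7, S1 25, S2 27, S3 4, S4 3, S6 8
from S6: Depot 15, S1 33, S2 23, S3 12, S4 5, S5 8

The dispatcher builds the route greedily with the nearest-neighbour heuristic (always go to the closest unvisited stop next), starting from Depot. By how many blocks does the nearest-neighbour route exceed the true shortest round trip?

11 blocks longer than the optimal tour.

Depot: S5=7, S4=10, S3=11, S6=15, S1=32, S2=33 ⇒ S5
S5: S4=3, S3=4, S6=8, S1=25, S2=27 ⇒ S4
S4: S6=5, S3=7, S2=24, S1=28 ⇒ S6
S6: S3=12, S2=23, S1=33 ⇒ S3
S3: S1=21, S2=31 ⇒ S1
S1: S2=10 ⇒ S2
NN route Depot → S5 → S4 → S6 → S3 → S1 → S2 → Depot costs 91.
Optimal: Depot → S3 → S1 → S2 → S6 → S4 → S5 → Depot costs 80 (by enumerating all 360 distinct tours).
Excess = 91 − 80 = 11.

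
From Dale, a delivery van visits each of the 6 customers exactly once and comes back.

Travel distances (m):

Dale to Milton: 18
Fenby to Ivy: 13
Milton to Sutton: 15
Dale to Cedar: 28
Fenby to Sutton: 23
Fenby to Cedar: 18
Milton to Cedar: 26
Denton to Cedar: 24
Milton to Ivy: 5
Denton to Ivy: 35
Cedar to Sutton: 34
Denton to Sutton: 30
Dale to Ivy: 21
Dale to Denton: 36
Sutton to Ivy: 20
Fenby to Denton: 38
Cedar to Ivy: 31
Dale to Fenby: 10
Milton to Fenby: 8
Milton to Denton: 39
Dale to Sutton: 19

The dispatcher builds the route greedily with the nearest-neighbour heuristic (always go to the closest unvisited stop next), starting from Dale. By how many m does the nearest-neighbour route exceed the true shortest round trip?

2 m longer than the optimal tour.

Dale: Fenby=10, Milton=18, Sutton=19, Ivy=21, Cedar=28, Denton=36 ⇒ Fenby
Fenby: Milton=8, Ivy=13, Cedar=18, Sutton=23, Denton=38 ⇒ Milton
Milton: Ivy=5, Sutton=15, Cedar=26, Denton=39 ⇒ Ivy
Ivy: Sutton=20, Cedar=31, Denton=35 ⇒ Sutton
Sutton: Denton=30, Cedar=34 ⇒ Denton
Denton: Cedar=24 ⇒ Cedar
NN route Dale → Fenby → Milton → Ivy → Sutton → Denton → Cedar → Dale costs 125.
Optimal: Dale → Fenby → Cedar → Denton → Sutton → Milton → Ivy → Dale costs 123 (by enumerating all 360 distinct tours).
Excess = 125 − 123 = 2.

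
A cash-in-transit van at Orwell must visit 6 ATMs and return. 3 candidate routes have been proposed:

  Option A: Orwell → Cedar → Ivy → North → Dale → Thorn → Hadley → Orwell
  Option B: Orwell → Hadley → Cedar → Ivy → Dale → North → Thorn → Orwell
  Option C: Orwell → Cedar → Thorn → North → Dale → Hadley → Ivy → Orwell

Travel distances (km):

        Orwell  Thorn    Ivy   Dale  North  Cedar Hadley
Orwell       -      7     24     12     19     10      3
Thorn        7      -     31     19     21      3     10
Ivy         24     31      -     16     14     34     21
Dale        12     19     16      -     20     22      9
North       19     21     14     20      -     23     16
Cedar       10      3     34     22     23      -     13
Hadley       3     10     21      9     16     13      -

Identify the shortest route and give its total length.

108 km — Option C is the shortest.

Option A: 10 + 34 + 14 + 20 + 19 + 10 + 3 = 110
Option B: 3 + 13 + 34 + 16 + 20 + 21 + 7 = 114
Option C: 10 + 3 + 21 + 20 + 9 + 21 + 24 = 108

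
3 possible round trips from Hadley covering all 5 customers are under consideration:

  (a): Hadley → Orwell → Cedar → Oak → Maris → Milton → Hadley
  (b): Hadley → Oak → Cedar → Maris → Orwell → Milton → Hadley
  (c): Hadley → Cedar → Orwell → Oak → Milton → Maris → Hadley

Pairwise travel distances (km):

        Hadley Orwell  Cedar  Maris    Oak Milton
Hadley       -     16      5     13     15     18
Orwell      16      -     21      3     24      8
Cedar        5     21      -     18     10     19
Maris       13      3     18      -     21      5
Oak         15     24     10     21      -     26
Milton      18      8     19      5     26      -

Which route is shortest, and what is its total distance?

72 km — (b) is the shortest.

(a): 16 + 21 + 10 + 21 + 5 + 18 = 91
(b): 15 + 10 + 18 + 3 + 8 + 18 = 72
(c): 5 + 21 + 24 + 26 + 5 + 13 = 94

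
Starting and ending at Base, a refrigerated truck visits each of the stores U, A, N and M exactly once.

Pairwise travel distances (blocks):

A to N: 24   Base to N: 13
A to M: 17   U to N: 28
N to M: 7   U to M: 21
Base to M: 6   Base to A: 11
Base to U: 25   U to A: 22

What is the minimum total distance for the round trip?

Minimum total distance: 74 blocks.

Base-U-A-N-M-Base: 25+22+24+7+6 = 84
Base-U-A-M-N-Base: 25+22+17+7+13 = 84
Base-U-N-A-M-Base: 25+28+24+17+6 = 100
Base-U-N-M-A-Base: 25+28+7+17+11 = 88
Base-U-M-A-N-Base: 25+21+17+24+13 = 100
Base-U-M-N-A-Base: 25+21+7+24+11 = 88
Base-A-U-N-M-Base: 11+22+28+7+6 = 74
Base-A-U-M-N-Base: 11+22+21+7+13 = 74
Base-A-N-U-M-Base: 11+24+28+21+6 = 90
Base-A-M-U-N-Base: 11+17+21+28+13 = 90
Base-N-U-A-M-Base: 13+28+22+17+6 = 86
Base-N-A-U-M-Base: 13+24+22+21+6 = 86
The minimum is 74.
One optimal route: Base → A → U → N → M → Base (or its reverse).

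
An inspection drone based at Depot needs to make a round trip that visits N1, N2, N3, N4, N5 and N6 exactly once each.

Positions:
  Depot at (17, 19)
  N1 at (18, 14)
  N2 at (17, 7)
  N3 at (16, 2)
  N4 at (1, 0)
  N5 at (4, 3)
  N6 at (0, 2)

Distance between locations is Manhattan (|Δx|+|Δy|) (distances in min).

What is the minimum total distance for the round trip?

74 min — the shortest possible round trip.

Depot - N1 - N2 - N3 - N4 - N5 - N6 - Depot: 6+8+6+17+6+5+34 = 82
Depot - N1 - N2 - N3 - N4 - N6 - N5 - Depot: 6+8+6+17+3+5+29 = 74
Depot - N1 - N2 - N3 - N5 - N4 - N6 - Depot: 6+8+6+13+6+3+34 = 76
Depot - N1 - N2 - N3 - N5 - N6 - N4 - Depot: 6+8+6+13+5+3+35 = 76
Depot - N1 - N2 - N3 - N6 - N4 - N5 - Depot: 6+8+6+16+3+6+29 = 74
Depot - N1 - N2 - N3 - N6 - N5 - N4 - Depot: 6+8+6+16+5+6+35 = 82
Depot - N1 - N2 - N4 - N3 - N5 - N6 - Depot: 6+8+23+17+13+5+34 = 106
Depot - N1 - N2 - N4 - N3 - N6 - N5 - Depot: 6+8+23+17+16+5+29 = 104
… (352 more)
The minimum is 74.
One optimal route: Depot → N1 → N2 → N3 → N4 → N6 → N5 → Depot (or its reverse).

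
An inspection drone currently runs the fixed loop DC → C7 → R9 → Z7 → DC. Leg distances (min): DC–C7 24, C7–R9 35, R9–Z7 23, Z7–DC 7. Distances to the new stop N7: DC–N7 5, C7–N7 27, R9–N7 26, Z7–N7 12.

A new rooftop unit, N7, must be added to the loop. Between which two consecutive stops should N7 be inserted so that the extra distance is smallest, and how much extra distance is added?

Adding 8 min by placing N7 on the DC–C7 leg.

Insertion cost between consecutive stops i–j is d(i,N7) + d(N7,j) − d(i,j):
  between DC and C7: 5 + 27 − 24 = 8
  between C7 and R9: 27 + 26 − 35 = 18
  between R9 and Z7: 26 + 12 − 23 = 15
  between Z7 and DC: 12 + 5 − 7 = 10
Cheapest insertion is between DC and C7, adding 8.
New total = 89 + 8 = 97.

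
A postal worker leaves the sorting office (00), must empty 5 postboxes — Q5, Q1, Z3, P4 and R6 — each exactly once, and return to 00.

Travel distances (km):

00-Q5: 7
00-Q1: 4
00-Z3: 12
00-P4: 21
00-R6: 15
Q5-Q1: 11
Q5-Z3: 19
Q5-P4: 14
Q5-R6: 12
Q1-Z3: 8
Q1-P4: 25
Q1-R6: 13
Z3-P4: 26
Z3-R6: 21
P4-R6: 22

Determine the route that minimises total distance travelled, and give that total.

With 5 stops there are 5!/2 = 60 distinct round trips (a route and its reverse cost the same).
00-Q5-Q1-Z3-P4-R6-00: 7+11+8+26+22+15 = 89
00-Q5-Q1-Z3-R6-P4-00: 7+11+8+21+22+21 = 90
00-Q5-Q1-P4-Z3-R6-00: 7+11+25+26+21+15 = 105
00-Q5-Q1-P4-R6-Z3-00: 7+11+25+22+21+12 = 98
00-Q5-Q1-R6-Z3-P4-00: 7+11+13+21+26+21 = 99
00-Q5-Q1-R6-P4-Z3-00: 7+11+13+22+26+12 = 91
00-Q5-Z3-Q1-P4-R6-00: 7+19+8+25+22+15 = 96
00-Q5-Z3-Q1-R6-P4-00: 7+19+8+13+22+21 = 90
00-Q5-Z3-P4-Q1-R6-00: 7+19+26+25+13+15 = 105
00-Q5-Z3-P4-R6-Q1-00: 7+19+26+22+13+4 = 91
00-Q5-Z3-R6-Q1-P4-00: 7+19+21+13+25+21 = 106
00-Q5-Z3-R6-P4-Q1-00: 7+19+21+22+25+4 = 98
00-Q5-P4-Q1-Z3-R6-00: 7+14+25+8+21+15 = 90
00-Q5-P4-Q1-R6-Z3-00: 7+14+25+13+21+12 = 92
… (46 more)
00-Q5-P4-R6-Q1-Z3-00: 7+14+22+13+8+12 = 76  ← best
The minimum is 76.
One optimal route: 00 → Q5 → P4 → R6 → Q1 → Z3 → 00 (or its reverse).

Shortest round trip = 76 km.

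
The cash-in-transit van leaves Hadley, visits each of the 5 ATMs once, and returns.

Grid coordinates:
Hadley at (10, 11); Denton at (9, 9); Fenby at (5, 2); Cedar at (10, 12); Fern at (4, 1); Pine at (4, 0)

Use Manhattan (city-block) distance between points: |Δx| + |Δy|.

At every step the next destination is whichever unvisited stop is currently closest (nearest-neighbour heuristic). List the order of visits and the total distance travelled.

Nearest-neighbour total = 36; route Hadley → Cedar → Denton → Fenby → Fern → Pine → Hadley.

At Hadley the remaining stops are Cedar 1, Denton 3, Fenby 14, Fern 16, Pine 17; go to Cedar.
At Cedar the remaining stops are Denton 4, Fenby 15, Fern 17, Pine 18; go to Denton.
At Denton the remaining stops are Fenby 11, Fern 13, Pine 14; go to Fenby.
At Fenby the remaining stops are Fern 2, Pine 3; go to Fern.
At Fern the remaining stops are Pine 1; go to Pine.
Return Pine→Hadley: 17.
Total = 1 + 4 + 11 + 2 + 1 + 17 = 36.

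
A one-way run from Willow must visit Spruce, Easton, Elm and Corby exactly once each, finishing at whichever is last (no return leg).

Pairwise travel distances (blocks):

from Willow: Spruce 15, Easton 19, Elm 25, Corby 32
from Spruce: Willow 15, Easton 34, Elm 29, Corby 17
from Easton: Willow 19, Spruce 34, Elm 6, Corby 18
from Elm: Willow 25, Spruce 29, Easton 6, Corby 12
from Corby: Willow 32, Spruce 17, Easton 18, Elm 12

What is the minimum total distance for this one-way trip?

Minimum one-way distance = 50 blocks.

There are 4! = 24 possible orderings.
Willow→Spruce→Easton→Elm→Corby: 15+34+6+12 = 67
Willow→Spruce→Easton→Corby→Elm: 15+34+18+12 = 79
Willow→Spruce→Elm→Easton→Corby: 15+29+6+18 = 68
Willow→Spruce→Elm→Corby→Easton: 15+29+12+18 = 74
Willow→Spruce→Corby→Easton→Elm: 15+17+18+6 = 56
Willow→Spruce→Corby→Elm→Easton: 15+17+12+6 = 50
Willow→Easton→Spruce→Elm→Corby: 19+34+29+12 = 94
Willow→Easton→Spruce→Corby→Elm: 19+34+17+12 = 82
Willow→Easton→Elm→Spruce→Corby: 19+6+29+17 = 71
Willow→Easton→Elm→Corby→Spruce: 19+6+12+17 = 54
Willow→Easton→Corby→Spruce→Elm: 19+18+17+29 = 83
Willow→Easton→Corby→Elm→Spruce: 19+18+12+29 = 78
Willow→Elm→Spruce→Easton→Corby: 25+29+34+18 = 106
Willow→Elm→Spruce→Corby→Easton: 25+29+17+18 = 89
… (10 more)
The minimum is 50.
One shortest path: Willow → Spruce → Corby → Elm → Easton.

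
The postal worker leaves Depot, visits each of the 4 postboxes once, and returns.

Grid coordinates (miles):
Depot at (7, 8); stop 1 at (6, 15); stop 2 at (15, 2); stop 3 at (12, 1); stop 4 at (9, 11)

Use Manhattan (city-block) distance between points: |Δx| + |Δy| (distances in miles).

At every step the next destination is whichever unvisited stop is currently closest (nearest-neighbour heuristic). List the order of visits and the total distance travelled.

50 miles along Depot → stop 4 → stop 1 → stop 3 → stop 2 → Depot.

At Depot the remaining stops are stop 4 5, stop 1 8, stop 3 12, stop 2 14; go to stop 4.
At stop 4 the remaining stops are stop 1 7, stop 3 13, stop 2 15; go to stop 1.
At stop 1 the remaining stops are stop 3 20, stop 2 22; go to stop 3.
At stop 3 the remaining stops are stop 2 4; go to stop 2.
Return stop 2→Depot: 14.
Total = 5 + 7 + 20 + 4 + 14 = 50.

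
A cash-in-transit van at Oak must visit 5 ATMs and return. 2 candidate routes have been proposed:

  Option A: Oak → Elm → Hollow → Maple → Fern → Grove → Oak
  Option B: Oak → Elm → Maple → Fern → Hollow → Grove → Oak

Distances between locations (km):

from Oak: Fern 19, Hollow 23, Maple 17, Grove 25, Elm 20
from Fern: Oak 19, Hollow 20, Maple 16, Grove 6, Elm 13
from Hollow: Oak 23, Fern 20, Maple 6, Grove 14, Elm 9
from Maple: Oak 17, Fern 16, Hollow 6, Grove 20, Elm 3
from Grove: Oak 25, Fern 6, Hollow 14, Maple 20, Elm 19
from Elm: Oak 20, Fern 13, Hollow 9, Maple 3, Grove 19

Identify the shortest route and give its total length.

82 km — Option A is the shortest.

Option A: 20 + 9 + 6 + 16 + 6 + 25 = 82
Option B: 20 + 3 + 16 + 20 + 14 + 25 = 98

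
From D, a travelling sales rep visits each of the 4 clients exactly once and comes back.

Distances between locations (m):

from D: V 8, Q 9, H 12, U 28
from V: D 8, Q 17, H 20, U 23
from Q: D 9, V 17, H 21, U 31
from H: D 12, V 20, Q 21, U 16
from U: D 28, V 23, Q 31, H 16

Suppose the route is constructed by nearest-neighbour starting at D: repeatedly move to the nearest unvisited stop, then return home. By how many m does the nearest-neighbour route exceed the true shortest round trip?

D: V=8, Q=9, H=12, U=28 ⇒ V
V: Q=17, H=20, U=23 ⇒ Q
Q: H=21, U=31 ⇒ H
H: U=16 ⇒ U
NN route D → V → Q → H → U → D costs 90.
Optimal: D → V → U → H → Q → D costs 77 (by enumerating all 12 distinct tours).
Excess = 90 − 77 = 13.

13 m longer than the optimal tour.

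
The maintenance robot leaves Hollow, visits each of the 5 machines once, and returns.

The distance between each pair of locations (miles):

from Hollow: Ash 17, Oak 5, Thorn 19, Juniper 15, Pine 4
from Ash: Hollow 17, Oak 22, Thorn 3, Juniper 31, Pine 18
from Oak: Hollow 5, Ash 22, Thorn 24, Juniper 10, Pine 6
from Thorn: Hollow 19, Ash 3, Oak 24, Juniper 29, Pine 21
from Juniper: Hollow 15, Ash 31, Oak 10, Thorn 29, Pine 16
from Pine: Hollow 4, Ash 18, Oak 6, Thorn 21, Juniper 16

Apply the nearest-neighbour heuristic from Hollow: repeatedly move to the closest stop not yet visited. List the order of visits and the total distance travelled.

69 miles along Hollow → Pine → Oak → Juniper → Thorn → Ash → Hollow.

From Hollow: distances to unvisited — Pine=4, Oak=5, Juniper=15, Ash=17, Thorn=19. Nearest is Pine (4).
From Pine: distances to unvisited — Oak=6, Juniper=16, Ash=18, Thorn=21. Nearest is Oak (6).
From Oak: distances to unvisited — Juniper=10, Ash=22, Thorn=24. Nearest is Juniper (10).
From Juniper: distances to unvisited — Thorn=29, Ash=31. Nearest is Thorn (29).
From Thorn: distances to unvisited — Ash=3. Nearest is Ash (3).
Return Ash→Hollow: 17.
Total = 4 + 6 + 10 + 29 + 3 + 17 = 69.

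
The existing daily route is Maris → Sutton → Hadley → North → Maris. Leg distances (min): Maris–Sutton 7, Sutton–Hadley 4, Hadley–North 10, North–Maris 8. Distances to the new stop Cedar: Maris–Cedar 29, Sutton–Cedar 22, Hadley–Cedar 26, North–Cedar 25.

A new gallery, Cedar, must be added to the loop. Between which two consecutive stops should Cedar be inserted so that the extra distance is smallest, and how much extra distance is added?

+41 min — insert Cedar between Hadley and North.

Insertion cost between consecutive stops i–j is d(i,Cedar) + d(Cedar,j) − d(i,j):
  between Maris and Sutton: 29 + 22 − 7 = 44
  between Sutton and Hadley: 22 + 26 − 4 = 44
  between Hadley and North: 26 + 25 − 10 = 41
  between North and Maris: 25 + 29 − 8 = 46
Cheapest insertion is between Hadley and North, adding 41.
New total = 29 + 41 = 70.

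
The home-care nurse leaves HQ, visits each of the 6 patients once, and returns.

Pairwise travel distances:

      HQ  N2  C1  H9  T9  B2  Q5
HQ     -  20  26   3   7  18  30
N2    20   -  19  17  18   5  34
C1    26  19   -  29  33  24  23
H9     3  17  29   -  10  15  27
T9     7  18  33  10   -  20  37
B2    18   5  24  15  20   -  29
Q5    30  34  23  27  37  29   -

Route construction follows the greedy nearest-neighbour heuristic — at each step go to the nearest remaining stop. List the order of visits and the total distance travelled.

113 along HQ → H9 → T9 → N2 → B2 → C1 → Q5 → HQ.

From HQ: distances to unvisited — H9=3, T9=7, B2=18, N2=20, C1=26, Q5=30. Nearest is H9 (3).
From H9: distances to unvisited — T9=10, B2=15, N2=17, Q5=27, C1=29. Nearest is T9 (10).
From T9: distances to unvisited — N2=18, B2=20, C1=33, Q5=37. Nearest is N2 (18).
From N2: distances to unvisited — B2=5, C1=19, Q5=34. Nearest is B2 (5).
From B2: distances to unvisited — C1=24, Q5=29. Nearest is C1 (24).
From C1: distances to unvisited — Q5=23. Nearest is Q5 (23).
Return Q5→HQ: 30.
Total = 3 + 10 + 18 + 5 + 24 + 23 + 30 = 113.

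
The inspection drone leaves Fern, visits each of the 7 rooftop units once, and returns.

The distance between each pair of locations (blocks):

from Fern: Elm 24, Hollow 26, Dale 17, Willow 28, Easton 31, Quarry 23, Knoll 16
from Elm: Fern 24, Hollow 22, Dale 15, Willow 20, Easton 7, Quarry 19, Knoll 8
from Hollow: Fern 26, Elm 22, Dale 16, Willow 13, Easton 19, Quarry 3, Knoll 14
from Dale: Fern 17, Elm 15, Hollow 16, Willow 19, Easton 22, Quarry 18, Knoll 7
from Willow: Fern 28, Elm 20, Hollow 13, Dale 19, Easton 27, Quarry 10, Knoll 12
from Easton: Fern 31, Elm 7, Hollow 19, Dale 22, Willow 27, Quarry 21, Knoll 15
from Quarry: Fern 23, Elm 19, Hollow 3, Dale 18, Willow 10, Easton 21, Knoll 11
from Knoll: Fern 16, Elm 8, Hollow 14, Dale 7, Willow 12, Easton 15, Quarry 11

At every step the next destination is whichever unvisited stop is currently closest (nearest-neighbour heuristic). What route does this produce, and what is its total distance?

Total distance 105 blocks via the nearest-neighbour route Fern → Knoll → Dale → Elm → Easton → Hollow → Quarry → Willow → Fern.

Fern → [Knoll:16 / Dale:17 / Quarry:23 / Elm:24 / Hollow:26 / Willow:28 / Easton:31] → Knoll (16)
Knoll → [Dale:7 / Elm:8 / Quarry:11 / Willow:12 / Hollow:14 / Easton:15] → Dale (7)
Dale → [Elm:15 / Hollow:16 / Quarry:18 / Willow:19 / Easton:22] → Elm (15)
Elm → [Easton:7 / Quarry:19 / Willow:20 / Hollow:22] → Easton (7)
Easton → [Hollow:19 / Quarry:21 / Willow:27] → Hollow (19)
Hollow → [Quarry:3 / Willow:13] → Quarry (3)
Quarry → [Willow:10] → Willow (10)
Return Willow→Fern: 28.
Total = 16 + 7 + 15 + 7 + 19 + 3 + 10 + 28 = 105.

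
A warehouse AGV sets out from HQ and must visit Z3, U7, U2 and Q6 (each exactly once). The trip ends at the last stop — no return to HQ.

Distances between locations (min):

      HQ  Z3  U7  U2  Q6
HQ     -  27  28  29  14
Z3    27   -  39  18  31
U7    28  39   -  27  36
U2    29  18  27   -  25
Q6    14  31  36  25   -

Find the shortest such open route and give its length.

There are 4! = 24 possible orderings.
HQ→Z3→U7→U2→Q6: 27+39+27+25 = 118
HQ→Z3→U7→Q6→U2: 27+39+36+25 = 127
HQ→Z3→U2→U7→Q6: 27+18+27+36 = 108
HQ→Z3→U2→Q6→U7: 27+18+25+36 = 106
HQ→Z3→Q6→U7→U2: 27+31+36+27 = 121
HQ→Z3→Q6→U2→U7: 27+31+25+27 = 110
HQ→U7→Z3→U2→Q6: 28+39+18+25 = 110
HQ→U7→Z3→Q6→U2: 28+39+31+25 = 123
HQ→U7→U2→Z3→Q6: 28+27+18+31 = 104
HQ→U7→U2→Q6→Z3: 28+27+25+31 = 111
HQ→U7→Q6→Z3→U2: 28+36+31+18 = 113
HQ→U7→Q6→U2→Z3: 28+36+25+18 = 107
HQ→U2→Z3→U7→Q6: 29+18+39+36 = 122
HQ→U2→Z3→Q6→U7: 29+18+31+36 = 114
… (10 more)
HQ→Q6→Z3→U2→U7: 14+31+18+27 = 90  ← best
The minimum is 90.
One shortest path: HQ → Q6 → Z3 → U2 → U7.

90 min — the minimum one-way total.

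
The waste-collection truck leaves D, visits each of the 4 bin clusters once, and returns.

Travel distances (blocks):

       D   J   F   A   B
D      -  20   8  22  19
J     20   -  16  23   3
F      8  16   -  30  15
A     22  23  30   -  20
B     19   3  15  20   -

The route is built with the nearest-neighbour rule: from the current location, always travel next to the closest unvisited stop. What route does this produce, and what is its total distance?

From D: distances to unvisited — F=8, B=19, J=20, A=22. Nearest is F (8).
From F: distances to unvisited — B=15, J=16, A=30. Nearest is B (15).
From B: distances to unvisited — J=3, A=20. Nearest is J (3).
From J: distances to unvisited — A=23. Nearest is A (23).
Return A→D: 22.
Total = 8 + 15 + 3 + 23 + 22 = 71.

Nearest-neighbour total = 71 blocks; route D → F → B → J → A → D.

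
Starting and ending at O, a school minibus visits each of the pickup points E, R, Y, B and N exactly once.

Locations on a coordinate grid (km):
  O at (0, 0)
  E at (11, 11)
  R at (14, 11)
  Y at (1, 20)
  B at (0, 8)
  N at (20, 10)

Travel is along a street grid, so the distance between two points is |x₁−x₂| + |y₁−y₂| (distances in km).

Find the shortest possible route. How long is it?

Minimum total distance: 80 km.

There are 60 distinct closed tours to check (reversals are equivalent).
O - E - R - Y - B - N - O: 22+3+22+13+22+30 = 112
O - E - R - Y - N - B - O: 22+3+22+29+22+8 = 106
O - E - R - B - Y - N - O: 22+3+17+13+29+30 = 114
O - E - R - B - N - Y - O: 22+3+17+22+29+21 = 114
O - E - R - N - Y - B - O: 22+3+7+29+13+8 = 82
O - E - R - N - B - Y - O: 22+3+7+22+13+21 = 88
O - E - Y - R - B - N - O: 22+19+22+17+22+30 = 132
O - E - Y - R - N - B - O: 22+19+22+7+22+8 = 100
O - E - Y - B - R - N - O: 22+19+13+17+7+30 = 108
O - E - Y - B - N - R - O: 22+19+13+22+7+25 = 108
O - E - Y - N - R - B - O: 22+19+29+7+17+8 = 102
O - E - Y - N - B - R - O: 22+19+29+22+17+25 = 134
O - E - B - R - Y - N - O: 22+14+17+22+29+30 = 134
O - E - B - R - N - Y - O: 22+14+17+7+29+21 = 110
… (46 more)
O - Y - E - R - N - B - O: 21+19+3+7+22+8 = 80  ← best
The minimum is 80.
One optimal route: O → Y → E → R → N → B → O (or its reverse).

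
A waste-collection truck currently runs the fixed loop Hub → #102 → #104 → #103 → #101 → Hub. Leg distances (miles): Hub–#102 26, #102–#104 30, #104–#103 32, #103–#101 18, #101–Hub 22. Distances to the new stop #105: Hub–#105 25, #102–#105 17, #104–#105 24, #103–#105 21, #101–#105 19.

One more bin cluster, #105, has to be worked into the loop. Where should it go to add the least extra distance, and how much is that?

Insertion cost between consecutive stops i–j is d(i,#105) + d(#105,j) − d(i,j):
  between Hub and #102: 25 + 17 − 26 = 16
  between #102 and #104: 17 + 24 − 30 = 11
  between #104 and #103: 24 + 21 − 32 = 13
  between #103 and #101: 21 + 19 − 18 = 22
  between #101 and Hub: 19 + 25 − 22 = 22
Cheapest insertion is between #102 and #104, adding 11.
New total = 128 + 11 = 139.

Minimum extra distance: 11 miles, inserting #105 between #102 and #104.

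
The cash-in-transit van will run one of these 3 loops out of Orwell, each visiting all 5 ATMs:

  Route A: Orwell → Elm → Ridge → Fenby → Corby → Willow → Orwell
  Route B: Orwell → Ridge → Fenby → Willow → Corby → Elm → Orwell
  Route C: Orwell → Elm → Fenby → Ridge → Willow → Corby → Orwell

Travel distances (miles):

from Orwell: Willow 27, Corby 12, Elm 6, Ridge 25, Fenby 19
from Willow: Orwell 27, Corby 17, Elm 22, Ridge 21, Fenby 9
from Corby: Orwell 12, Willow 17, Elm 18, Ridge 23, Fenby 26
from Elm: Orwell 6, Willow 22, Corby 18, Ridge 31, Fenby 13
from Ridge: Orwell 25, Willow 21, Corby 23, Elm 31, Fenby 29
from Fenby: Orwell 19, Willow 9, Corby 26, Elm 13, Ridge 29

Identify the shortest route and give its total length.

Route A: 6 + 31 + 29 + 26 + 17 + 27 = 136
Route B: 25 + 29 + 9 + 17 + 18 + 6 = 104
Route C: 6 + 13 + 29 + 21 + 17 + 12 = 98

98 miles — Route C is the shortest.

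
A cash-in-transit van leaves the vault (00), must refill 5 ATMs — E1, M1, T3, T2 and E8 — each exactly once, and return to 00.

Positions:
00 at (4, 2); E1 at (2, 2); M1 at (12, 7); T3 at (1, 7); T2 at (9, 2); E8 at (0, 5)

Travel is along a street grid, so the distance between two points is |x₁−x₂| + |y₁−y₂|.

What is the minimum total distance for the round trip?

There are 60 distinct closed tours to check (reversals are equivalent).
00-E1-M1-T3-T2-E8-00: 2+15+11+13+12+7 = 60
00-E1-M1-T3-E8-T2-00: 2+15+11+3+12+5 = 48
00-E1-M1-T2-T3-E8-00: 2+15+8+13+3+7 = 48
00-E1-M1-T2-E8-T3-00: 2+15+8+12+3+8 = 48
00-E1-M1-E8-T3-T2-00: 2+15+14+3+13+5 = 52
00-E1-M1-E8-T2-T3-00: 2+15+14+12+13+8 = 64
00-E1-T3-M1-T2-E8-00: 2+6+11+8+12+7 = 46
00-E1-T3-M1-E8-T2-00: 2+6+11+14+12+5 = 50
00-E1-T3-T2-M1-E8-00: 2+6+13+8+14+7 = 50
00-E1-T3-T2-E8-M1-00: 2+6+13+12+14+13 = 60
00-E1-T3-E8-M1-T2-00: 2+6+3+14+8+5 = 38
00-E1-T3-E8-T2-M1-00: 2+6+3+12+8+13 = 44
00-E1-T2-M1-T3-E8-00: 2+7+8+11+3+7 = 38
00-E1-T2-M1-E8-T3-00: 2+7+8+14+3+8 = 42
… (46 more)
00-E1-E8-T3-M1-T2-00: 2+5+3+11+8+5 = 34  ← best
The minimum is 34.
One optimal route: 00 → E1 → E8 → T3 → M1 → T2 → 00 (or its reverse).

34 — the shortest possible round trip.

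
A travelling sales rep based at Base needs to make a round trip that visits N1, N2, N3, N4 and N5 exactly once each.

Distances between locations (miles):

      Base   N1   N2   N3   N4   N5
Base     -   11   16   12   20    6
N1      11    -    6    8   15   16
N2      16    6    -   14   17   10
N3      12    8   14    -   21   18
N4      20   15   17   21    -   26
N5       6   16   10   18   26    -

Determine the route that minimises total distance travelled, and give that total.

68 miles — the shortest possible round trip.

With 5 stops there are 5!/2 = 60 distinct round trips (a route and its reverse cost the same).
Base - N1 - N2 - N3 - N4 - N5 - Base: 11+6+14+21+26+6 = 84
Base - N1 - N2 - N3 - N5 - N4 - Base: 11+6+14+18+26+20 = 95
Base - N1 - N2 - N4 - N3 - N5 - Base: 11+6+17+21+18+6 = 79
Base - N1 - N2 - N4 - N5 - N3 - Base: 11+6+17+26+18+12 = 90
Base - N1 - N2 - N5 - N3 - N4 - Base: 11+6+10+18+21+20 = 86
Base - N1 - N2 - N5 - N4 - N3 - Base: 11+6+10+26+21+12 = 86
Base - N1 - N3 - N2 - N4 - N5 - Base: 11+8+14+17+26+6 = 82
Base - N1 - N3 - N2 - N5 - N4 - Base: 11+8+14+10+26+20 = 89
Base - N1 - N3 - N4 - N2 - N5 - Base: 11+8+21+17+10+6 = 73
Base - N1 - N3 - N4 - N5 - N2 - Base: 11+8+21+26+10+16 = 92
Base - N1 - N3 - N5 - N2 - N4 - Base: 11+8+18+10+17+20 = 84
Base - N1 - N3 - N5 - N4 - N2 - Base: 11+8+18+26+17+16 = 96
Base - N1 - N4 - N2 - N3 - N5 - Base: 11+15+17+14+18+6 = 81
Base - N1 - N4 - N2 - N5 - N3 - Base: 11+15+17+10+18+12 = 83
… (46 more)
Base - N3 - N1 - N4 - N2 - N5 - Base: 12+8+15+17+10+6 = 68  ← best
The minimum is 68.
One optimal route: Base → N3 → N1 → N4 → N2 → N5 → Base (or its reverse).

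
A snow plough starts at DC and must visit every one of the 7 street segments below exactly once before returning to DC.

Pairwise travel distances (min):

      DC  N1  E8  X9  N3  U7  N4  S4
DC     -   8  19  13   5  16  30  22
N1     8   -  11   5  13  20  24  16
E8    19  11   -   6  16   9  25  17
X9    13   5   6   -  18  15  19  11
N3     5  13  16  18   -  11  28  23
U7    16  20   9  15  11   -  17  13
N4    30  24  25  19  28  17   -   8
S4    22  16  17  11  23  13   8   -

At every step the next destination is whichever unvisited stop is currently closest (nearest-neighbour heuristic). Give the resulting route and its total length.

At DC the remaining stops are N3 5, N1 8, X9 13, U7 16, E8 19, S4 22, N4 30; go to N3.
At N3 the remaining stops are U7 11, N1 13, E8 16, X9 18, S4 23, N4 28; go to U7.
At U7 the remaining stops are E8 9, S4 13, X9 15, N4 17, N1 20; go to E8.
At E8 the remaining stops are X9 6, N1 11, S4 17, N4 25; go to X9.
At X9 the remaining stops are N1 5, S4 11, N4 19; go to N1.
At N1 the remaining stops are S4 16, N4 24; go to S4.
At S4 the remaining stops are N4 8; go to N4.
Return N4→DC: 30.
Total = 5 + 11 + 9 + 6 + 5 + 16 + 8 + 30 = 90.

Nearest-neighbour total = 90 min; route DC → N3 → U7 → E8 → X9 → N1 → S4 → N4 → DC.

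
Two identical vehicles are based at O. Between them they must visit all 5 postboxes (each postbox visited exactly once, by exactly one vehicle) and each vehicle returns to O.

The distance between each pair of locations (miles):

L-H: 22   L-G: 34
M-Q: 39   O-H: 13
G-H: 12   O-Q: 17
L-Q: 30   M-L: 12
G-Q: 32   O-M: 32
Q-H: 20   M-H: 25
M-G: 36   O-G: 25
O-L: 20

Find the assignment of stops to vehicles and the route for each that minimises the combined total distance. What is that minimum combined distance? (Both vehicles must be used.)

Minimum combined distance: 127 miles.

Try each way of splitting the stops between the two vehicles (each non-empty) and, for each split, find the best tour for each vehicle:
  {M} + {L, G, Q, H}: 64 + 103 = 167
  {L} + {M, G, Q, H}: 40 + 117 = 157
  {M, L} + {G, Q, H}: 64 + 74 = 138
  {G} + {M, L, Q, H}: 50 + 94 = 144
  {M, G} + {L, Q, H}: 93 + 79 = 172
  {L, G} + {M, Q, H}: 79 + 94 = 173
  … (15 splits in total)
  {Q} + {M, L, G, H}: 34 + 93 = 127  ← best
Best: vehicle 1 O → Q → O = 34; vehicle 2 O → L → M → G → H → O = 93; combined 127.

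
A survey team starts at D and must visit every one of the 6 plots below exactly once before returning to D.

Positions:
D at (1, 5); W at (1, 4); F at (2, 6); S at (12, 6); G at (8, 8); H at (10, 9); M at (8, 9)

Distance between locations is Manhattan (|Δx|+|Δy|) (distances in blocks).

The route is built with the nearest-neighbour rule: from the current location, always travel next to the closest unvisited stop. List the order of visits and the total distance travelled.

Total distance 32 blocks via the nearest-neighbour route D → W → F → G → M → H → S → D.

At D the remaining stops are W 1, F 2, G 10, M 11, S 12, H 13; go to W.
At W the remaining stops are F 3, G 11, M 12, S 13, H 14; go to F.
At F the remaining stops are G 8, M 9, S 10, H 11; go to G.
At G the remaining stops are M 1, H 3, S 6; go to M.
At M the remaining stops are H 2, S 7; go to H.
At H the remaining stops are S 5; go to S.
Return S→D: 12.
Total = 1 + 3 + 8 + 1 + 2 + 5 + 12 = 32.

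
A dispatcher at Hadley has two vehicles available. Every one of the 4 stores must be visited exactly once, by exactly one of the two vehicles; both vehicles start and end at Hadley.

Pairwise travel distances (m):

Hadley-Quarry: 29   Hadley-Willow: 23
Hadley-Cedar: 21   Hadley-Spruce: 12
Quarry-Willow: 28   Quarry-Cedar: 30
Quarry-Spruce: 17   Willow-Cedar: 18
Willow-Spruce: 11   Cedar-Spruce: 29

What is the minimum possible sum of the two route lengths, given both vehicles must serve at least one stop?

120 m — the smallest possible combined total.

Check every non-empty split of the stops between the two vehicles; for each half take its own optimal tour:
  {Quarry} + {Willow, Cedar, Spruce}: 58 + 62 = 120
  {Willow} + {Quarry, Cedar, Spruce}: 46 + 80 = 126
  {Quarry, Willow} + {Cedar, Spruce}: 80 + 62 = 142
  {Cedar} + {Quarry, Willow, Spruce}: 42 + 80 = 122
  {Quarry, Cedar} + {Willow, Spruce}: 80 + 46 = 126
  {Willow, Cedar} + {Quarry, Spruce}: 62 + 58 = 120
  … (7 splits in total)
Best: vehicle 1 Hadley → Quarry → Hadley = 58; vehicle 2 Hadley → Cedar → Willow → Spruce → Hadley = 62; combined 120.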